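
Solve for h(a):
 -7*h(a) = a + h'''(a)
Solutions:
 h(a) = C3*exp(-7^(1/3)*a) - a/7 + (C1*sin(sqrt(3)*7^(1/3)*a/2) + C2*cos(sqrt(3)*7^(1/3)*a/2))*exp(7^(1/3)*a/2)


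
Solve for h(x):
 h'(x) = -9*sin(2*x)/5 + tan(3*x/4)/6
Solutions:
 h(x) = C1 - 2*log(cos(3*x/4))/9 + 9*cos(2*x)/10


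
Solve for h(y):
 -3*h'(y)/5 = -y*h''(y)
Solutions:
 h(y) = C1 + C2*y^(8/5)


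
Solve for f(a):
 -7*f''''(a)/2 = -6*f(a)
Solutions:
 f(a) = C1*exp(-sqrt(2)*3^(1/4)*7^(3/4)*a/7) + C2*exp(sqrt(2)*3^(1/4)*7^(3/4)*a/7) + C3*sin(sqrt(2)*3^(1/4)*7^(3/4)*a/7) + C4*cos(sqrt(2)*3^(1/4)*7^(3/4)*a/7)


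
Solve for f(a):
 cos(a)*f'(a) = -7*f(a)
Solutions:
 f(a) = C1*sqrt(sin(a) - 1)*(sin(a)^3 - 3*sin(a)^2 + 3*sin(a) - 1)/(sqrt(sin(a) + 1)*(sin(a)^3 + 3*sin(a)^2 + 3*sin(a) + 1))


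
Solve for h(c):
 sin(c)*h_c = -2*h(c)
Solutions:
 h(c) = C1*(cos(c) + 1)/(cos(c) - 1)


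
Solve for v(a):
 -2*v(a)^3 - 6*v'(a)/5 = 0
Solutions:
 v(a) = -sqrt(6)*sqrt(-1/(C1 - 5*a))/2
 v(a) = sqrt(6)*sqrt(-1/(C1 - 5*a))/2


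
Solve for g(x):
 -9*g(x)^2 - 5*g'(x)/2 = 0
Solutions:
 g(x) = 5/(C1 + 18*x)


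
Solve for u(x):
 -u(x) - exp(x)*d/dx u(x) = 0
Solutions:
 u(x) = C1*exp(exp(-x))


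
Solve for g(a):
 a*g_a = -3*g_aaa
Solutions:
 g(a) = C1 + Integral(C2*airyai(-3^(2/3)*a/3) + C3*airybi(-3^(2/3)*a/3), a)


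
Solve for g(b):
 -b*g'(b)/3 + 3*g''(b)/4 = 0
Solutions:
 g(b) = C1 + C2*erfi(sqrt(2)*b/3)


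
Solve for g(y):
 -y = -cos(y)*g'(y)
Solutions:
 g(y) = C1 + Integral(y/cos(y), y)


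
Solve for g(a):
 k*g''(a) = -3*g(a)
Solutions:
 g(a) = C1*exp(-sqrt(3)*a*sqrt(-1/k)) + C2*exp(sqrt(3)*a*sqrt(-1/k))


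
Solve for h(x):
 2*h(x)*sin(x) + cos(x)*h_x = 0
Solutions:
 h(x) = C1*cos(x)^2


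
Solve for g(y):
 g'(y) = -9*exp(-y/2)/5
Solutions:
 g(y) = C1 + 18*exp(-y/2)/5


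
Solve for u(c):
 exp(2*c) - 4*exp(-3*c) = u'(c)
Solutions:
 u(c) = C1 + exp(2*c)/2 + 4*exp(-3*c)/3


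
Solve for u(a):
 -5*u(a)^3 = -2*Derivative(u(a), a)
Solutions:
 u(a) = -sqrt(-1/(C1 + 5*a))
 u(a) = sqrt(-1/(C1 + 5*a))


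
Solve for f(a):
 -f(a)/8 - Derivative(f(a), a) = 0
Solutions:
 f(a) = C1*exp(-a/8)


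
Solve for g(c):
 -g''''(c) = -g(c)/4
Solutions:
 g(c) = C1*exp(-sqrt(2)*c/2) + C2*exp(sqrt(2)*c/2) + C3*sin(sqrt(2)*c/2) + C4*cos(sqrt(2)*c/2)


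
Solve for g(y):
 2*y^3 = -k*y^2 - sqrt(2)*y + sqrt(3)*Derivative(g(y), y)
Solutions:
 g(y) = C1 + sqrt(3)*k*y^3/9 + sqrt(3)*y^4/6 + sqrt(6)*y^2/6


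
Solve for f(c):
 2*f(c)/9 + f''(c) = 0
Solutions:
 f(c) = C1*sin(sqrt(2)*c/3) + C2*cos(sqrt(2)*c/3)


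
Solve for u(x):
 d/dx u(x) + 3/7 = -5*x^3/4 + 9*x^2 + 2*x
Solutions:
 u(x) = C1 - 5*x^4/16 + 3*x^3 + x^2 - 3*x/7


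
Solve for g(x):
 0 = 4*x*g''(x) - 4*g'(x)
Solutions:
 g(x) = C1 + C2*x^2


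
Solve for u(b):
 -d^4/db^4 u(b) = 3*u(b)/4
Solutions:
 u(b) = (C1*sin(3^(1/4)*b/2) + C2*cos(3^(1/4)*b/2))*exp(-3^(1/4)*b/2) + (C3*sin(3^(1/4)*b/2) + C4*cos(3^(1/4)*b/2))*exp(3^(1/4)*b/2)


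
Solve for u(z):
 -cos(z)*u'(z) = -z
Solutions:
 u(z) = C1 + Integral(z/cos(z), z)


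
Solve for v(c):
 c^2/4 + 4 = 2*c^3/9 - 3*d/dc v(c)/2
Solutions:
 v(c) = C1 + c^4/27 - c^3/18 - 8*c/3


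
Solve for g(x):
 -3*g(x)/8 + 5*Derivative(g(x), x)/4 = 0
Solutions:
 g(x) = C1*exp(3*x/10)


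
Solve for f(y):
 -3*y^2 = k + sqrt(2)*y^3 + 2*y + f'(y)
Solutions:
 f(y) = C1 - k*y - sqrt(2)*y^4/4 - y^3 - y^2


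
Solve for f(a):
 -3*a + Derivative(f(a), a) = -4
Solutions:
 f(a) = C1 + 3*a^2/2 - 4*a


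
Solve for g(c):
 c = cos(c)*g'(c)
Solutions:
 g(c) = C1 + Integral(c/cos(c), c)


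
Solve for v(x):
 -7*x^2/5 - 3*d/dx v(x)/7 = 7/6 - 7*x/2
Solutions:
 v(x) = C1 - 49*x^3/45 + 49*x^2/12 - 49*x/18


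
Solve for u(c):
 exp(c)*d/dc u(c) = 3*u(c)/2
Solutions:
 u(c) = C1*exp(-3*exp(-c)/2)


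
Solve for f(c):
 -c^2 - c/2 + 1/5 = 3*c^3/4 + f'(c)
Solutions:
 f(c) = C1 - 3*c^4/16 - c^3/3 - c^2/4 + c/5


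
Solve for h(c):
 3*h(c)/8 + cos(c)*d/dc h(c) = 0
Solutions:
 h(c) = C1*(sin(c) - 1)^(3/16)/(sin(c) + 1)^(3/16)


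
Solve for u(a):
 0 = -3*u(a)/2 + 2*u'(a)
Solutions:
 u(a) = C1*exp(3*a/4)


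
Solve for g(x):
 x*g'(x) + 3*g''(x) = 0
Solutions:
 g(x) = C1 + C2*erf(sqrt(6)*x/6)


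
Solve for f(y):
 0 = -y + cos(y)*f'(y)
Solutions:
 f(y) = C1 + Integral(y/cos(y), y)


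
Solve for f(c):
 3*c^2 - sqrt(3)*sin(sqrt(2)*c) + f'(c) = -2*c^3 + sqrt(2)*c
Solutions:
 f(c) = C1 - c^4/2 - c^3 + sqrt(2)*c^2/2 - sqrt(6)*cos(sqrt(2)*c)/2


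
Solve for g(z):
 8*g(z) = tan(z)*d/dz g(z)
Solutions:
 g(z) = C1*sin(z)^8


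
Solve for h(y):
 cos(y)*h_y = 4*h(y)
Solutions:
 h(y) = C1*(sin(y)^2 + 2*sin(y) + 1)/(sin(y)^2 - 2*sin(y) + 1)


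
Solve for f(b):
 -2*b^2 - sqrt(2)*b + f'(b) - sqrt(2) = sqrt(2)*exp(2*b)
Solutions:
 f(b) = C1 + 2*b^3/3 + sqrt(2)*b^2/2 + sqrt(2)*b + sqrt(2)*exp(2*b)/2


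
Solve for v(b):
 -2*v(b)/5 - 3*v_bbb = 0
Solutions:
 v(b) = C3*exp(-15^(2/3)*2^(1/3)*b/15) + (C1*sin(2^(1/3)*3^(1/6)*5^(2/3)*b/10) + C2*cos(2^(1/3)*3^(1/6)*5^(2/3)*b/10))*exp(15^(2/3)*2^(1/3)*b/30)


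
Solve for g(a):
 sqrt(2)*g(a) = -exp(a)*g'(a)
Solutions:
 g(a) = C1*exp(sqrt(2)*exp(-a))


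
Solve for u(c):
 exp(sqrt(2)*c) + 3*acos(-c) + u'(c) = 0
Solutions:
 u(c) = C1 - 3*c*acos(-c) - 3*sqrt(1 - c^2) - sqrt(2)*exp(sqrt(2)*c)/2


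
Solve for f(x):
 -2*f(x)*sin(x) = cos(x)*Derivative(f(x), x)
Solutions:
 f(x) = C1*cos(x)^2


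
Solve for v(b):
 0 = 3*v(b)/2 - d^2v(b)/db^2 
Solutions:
 v(b) = C1*exp(-sqrt(6)*b/2) + C2*exp(sqrt(6)*b/2)


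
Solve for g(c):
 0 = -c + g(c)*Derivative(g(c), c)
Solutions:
 g(c) = -sqrt(C1 + c^2)
 g(c) = sqrt(C1 + c^2)


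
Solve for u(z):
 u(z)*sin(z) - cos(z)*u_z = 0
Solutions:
 u(z) = C1/cos(z)


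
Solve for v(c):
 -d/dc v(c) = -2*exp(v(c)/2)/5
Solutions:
 v(c) = 2*log(-1/(C1 + 2*c)) + 2*log(10)


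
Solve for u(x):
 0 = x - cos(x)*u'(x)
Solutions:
 u(x) = C1 + Integral(x/cos(x), x)


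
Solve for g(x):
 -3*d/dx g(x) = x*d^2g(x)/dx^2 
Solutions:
 g(x) = C1 + C2/x^2


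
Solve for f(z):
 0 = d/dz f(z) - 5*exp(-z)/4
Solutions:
 f(z) = C1 - 5*exp(-z)/4


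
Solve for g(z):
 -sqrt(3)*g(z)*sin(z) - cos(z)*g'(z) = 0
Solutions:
 g(z) = C1*cos(z)^(sqrt(3))


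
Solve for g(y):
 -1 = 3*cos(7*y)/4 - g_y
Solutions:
 g(y) = C1 + y + 3*sin(7*y)/28


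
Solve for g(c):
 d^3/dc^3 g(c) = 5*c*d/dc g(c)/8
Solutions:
 g(c) = C1 + Integral(C2*airyai(5^(1/3)*c/2) + C3*airybi(5^(1/3)*c/2), c)


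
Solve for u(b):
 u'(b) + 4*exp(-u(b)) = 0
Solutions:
 u(b) = log(C1 - 4*b)


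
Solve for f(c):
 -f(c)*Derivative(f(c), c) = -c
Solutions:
 f(c) = -sqrt(C1 + c^2)
 f(c) = sqrt(C1 + c^2)


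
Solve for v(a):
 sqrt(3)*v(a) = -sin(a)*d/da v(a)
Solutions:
 v(a) = C1*(cos(a) + 1)^(sqrt(3)/2)/(cos(a) - 1)^(sqrt(3)/2)


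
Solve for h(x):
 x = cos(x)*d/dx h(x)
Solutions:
 h(x) = C1 + Integral(x/cos(x), x)


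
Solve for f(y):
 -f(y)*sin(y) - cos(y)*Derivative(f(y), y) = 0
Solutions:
 f(y) = C1*cos(y)


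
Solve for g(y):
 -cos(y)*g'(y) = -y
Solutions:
 g(y) = C1 + Integral(y/cos(y), y)


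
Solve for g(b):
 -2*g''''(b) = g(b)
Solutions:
 g(b) = (C1*sin(2^(1/4)*b/2) + C2*cos(2^(1/4)*b/2))*exp(-2^(1/4)*b/2) + (C3*sin(2^(1/4)*b/2) + C4*cos(2^(1/4)*b/2))*exp(2^(1/4)*b/2)


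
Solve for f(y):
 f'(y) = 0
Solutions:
 f(y) = C1


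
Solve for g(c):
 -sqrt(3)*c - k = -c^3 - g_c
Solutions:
 g(c) = C1 - c^4/4 + sqrt(3)*c^2/2 + c*k


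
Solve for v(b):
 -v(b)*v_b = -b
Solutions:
 v(b) = -sqrt(C1 + b^2)
 v(b) = sqrt(C1 + b^2)


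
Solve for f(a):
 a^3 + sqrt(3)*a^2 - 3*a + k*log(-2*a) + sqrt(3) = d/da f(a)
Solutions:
 f(a) = C1 + a^4/4 + sqrt(3)*a^3/3 - 3*a^2/2 + a*k*log(-a) + a*(-k + k*log(2) + sqrt(3))


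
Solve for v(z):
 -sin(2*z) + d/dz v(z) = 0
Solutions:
 v(z) = C1 - cos(2*z)/2


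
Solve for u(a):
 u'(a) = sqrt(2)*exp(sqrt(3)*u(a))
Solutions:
 u(a) = sqrt(3)*(2*log(-1/(C1 + sqrt(2)*a)) - log(3))/6


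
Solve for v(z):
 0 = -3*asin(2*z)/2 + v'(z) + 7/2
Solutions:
 v(z) = C1 + 3*z*asin(2*z)/2 - 7*z/2 + 3*sqrt(1 - 4*z^2)/4


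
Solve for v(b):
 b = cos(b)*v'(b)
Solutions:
 v(b) = C1 + Integral(b/cos(b), b)


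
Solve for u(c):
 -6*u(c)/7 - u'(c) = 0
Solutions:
 u(c) = C1*exp(-6*c/7)


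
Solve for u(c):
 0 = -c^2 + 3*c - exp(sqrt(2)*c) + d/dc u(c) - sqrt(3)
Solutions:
 u(c) = C1 + c^3/3 - 3*c^2/2 + sqrt(3)*c + sqrt(2)*exp(sqrt(2)*c)/2


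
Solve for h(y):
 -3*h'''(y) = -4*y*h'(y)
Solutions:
 h(y) = C1 + Integral(C2*airyai(6^(2/3)*y/3) + C3*airybi(6^(2/3)*y/3), y)


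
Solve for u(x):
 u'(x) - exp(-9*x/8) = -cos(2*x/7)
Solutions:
 u(x) = C1 - 7*sin(2*x/7)/2 - 8*exp(-9*x/8)/9


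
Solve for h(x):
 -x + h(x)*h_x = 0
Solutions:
 h(x) = -sqrt(C1 + x^2)
 h(x) = sqrt(C1 + x^2)


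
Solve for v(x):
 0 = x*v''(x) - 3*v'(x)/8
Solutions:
 v(x) = C1 + C2*x^(11/8)


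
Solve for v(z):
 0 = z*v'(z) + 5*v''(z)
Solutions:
 v(z) = C1 + C2*erf(sqrt(10)*z/10)


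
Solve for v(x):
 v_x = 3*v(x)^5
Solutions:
 v(x) = -(-1/(C1 + 12*x))^(1/4)
 v(x) = (-1/(C1 + 12*x))^(1/4)
 v(x) = -I*(-1/(C1 + 12*x))^(1/4)
 v(x) = I*(-1/(C1 + 12*x))^(1/4)


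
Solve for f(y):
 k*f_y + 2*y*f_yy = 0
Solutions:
 f(y) = C1 + y^(1 - re(k)/2)*(C2*sin(log(y)*Abs(im(k))/2) + C3*cos(log(y)*im(k)/2))


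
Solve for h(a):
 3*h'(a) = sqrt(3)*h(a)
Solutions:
 h(a) = C1*exp(sqrt(3)*a/3)


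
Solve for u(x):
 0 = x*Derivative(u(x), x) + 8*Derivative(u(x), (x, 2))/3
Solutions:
 u(x) = C1 + C2*erf(sqrt(3)*x/4)


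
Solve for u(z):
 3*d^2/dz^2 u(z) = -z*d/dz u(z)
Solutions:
 u(z) = C1 + C2*erf(sqrt(6)*z/6)


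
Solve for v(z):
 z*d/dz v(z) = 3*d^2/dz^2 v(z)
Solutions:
 v(z) = C1 + C2*erfi(sqrt(6)*z/6)


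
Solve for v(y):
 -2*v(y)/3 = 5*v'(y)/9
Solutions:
 v(y) = C1*exp(-6*y/5)


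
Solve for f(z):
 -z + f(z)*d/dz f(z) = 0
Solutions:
 f(z) = -sqrt(C1 + z^2)
 f(z) = sqrt(C1 + z^2)


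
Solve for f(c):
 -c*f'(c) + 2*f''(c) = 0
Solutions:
 f(c) = C1 + C2*erfi(c/2)


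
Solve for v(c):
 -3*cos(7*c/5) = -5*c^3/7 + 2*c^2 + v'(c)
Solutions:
 v(c) = C1 + 5*c^4/28 - 2*c^3/3 - 15*sin(7*c/5)/7


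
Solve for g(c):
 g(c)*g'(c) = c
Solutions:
 g(c) = -sqrt(C1 + c^2)
 g(c) = sqrt(C1 + c^2)


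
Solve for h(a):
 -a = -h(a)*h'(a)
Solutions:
 h(a) = -sqrt(C1 + a^2)
 h(a) = sqrt(C1 + a^2)


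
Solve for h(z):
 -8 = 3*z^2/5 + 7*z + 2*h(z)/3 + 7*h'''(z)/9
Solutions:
 h(z) = C3*exp(-6^(1/3)*7^(2/3)*z/7) - 9*z^2/10 - 21*z/2 + (C1*sin(2^(1/3)*3^(5/6)*7^(2/3)*z/14) + C2*cos(2^(1/3)*3^(5/6)*7^(2/3)*z/14))*exp(6^(1/3)*7^(2/3)*z/14) - 12


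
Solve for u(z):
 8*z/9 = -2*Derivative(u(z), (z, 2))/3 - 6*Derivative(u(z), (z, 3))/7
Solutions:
 u(z) = C1 + C2*z + C3*exp(-7*z/9) - 2*z^3/9 + 6*z^2/7


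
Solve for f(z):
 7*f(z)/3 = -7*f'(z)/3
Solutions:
 f(z) = C1*exp(-z)


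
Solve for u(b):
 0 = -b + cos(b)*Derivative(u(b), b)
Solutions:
 u(b) = C1 + Integral(b/cos(b), b)


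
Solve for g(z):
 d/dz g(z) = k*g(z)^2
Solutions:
 g(z) = -1/(C1 + k*z)


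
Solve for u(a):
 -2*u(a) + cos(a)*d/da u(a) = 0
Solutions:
 u(a) = C1*(sin(a) + 1)/(sin(a) - 1)


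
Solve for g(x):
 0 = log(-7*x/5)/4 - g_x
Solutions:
 g(x) = C1 + x*log(-x)/4 + x*(-log(5) - 1 + log(7))/4


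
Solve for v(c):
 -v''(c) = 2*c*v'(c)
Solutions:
 v(c) = C1 + C2*erf(c)


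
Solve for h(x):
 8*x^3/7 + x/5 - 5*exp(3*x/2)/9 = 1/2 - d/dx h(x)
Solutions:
 h(x) = C1 - 2*x^4/7 - x^2/10 + x/2 + 10*exp(3*x/2)/27


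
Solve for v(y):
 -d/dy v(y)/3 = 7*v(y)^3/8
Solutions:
 v(y) = -2*sqrt(-1/(C1 - 21*y))
 v(y) = 2*sqrt(-1/(C1 - 21*y))


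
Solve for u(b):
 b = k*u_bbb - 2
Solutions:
 u(b) = C1 + C2*b + C3*b^2 + b^4/(24*k) + b^3/(3*k)


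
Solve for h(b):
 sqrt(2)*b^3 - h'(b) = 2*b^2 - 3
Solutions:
 h(b) = C1 + sqrt(2)*b^4/4 - 2*b^3/3 + 3*b


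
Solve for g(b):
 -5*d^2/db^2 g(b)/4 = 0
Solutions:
 g(b) = C1 + C2*b


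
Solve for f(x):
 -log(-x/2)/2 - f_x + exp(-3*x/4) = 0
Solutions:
 f(x) = C1 - x*log(-x)/2 + x*(log(2) + 1)/2 - 4*exp(-3*x/4)/3


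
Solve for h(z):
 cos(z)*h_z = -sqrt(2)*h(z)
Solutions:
 h(z) = C1*(sin(z) - 1)^(sqrt(2)/2)/(sin(z) + 1)^(sqrt(2)/2)


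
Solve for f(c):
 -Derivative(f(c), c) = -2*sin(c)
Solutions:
 f(c) = C1 - 2*cos(c)


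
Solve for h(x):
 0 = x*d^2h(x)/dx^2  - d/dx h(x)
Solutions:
 h(x) = C1 + C2*x^2


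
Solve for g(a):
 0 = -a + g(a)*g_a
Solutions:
 g(a) = -sqrt(C1 + a^2)
 g(a) = sqrt(C1 + a^2)


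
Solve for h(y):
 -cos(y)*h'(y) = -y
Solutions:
 h(y) = C1 + Integral(y/cos(y), y)


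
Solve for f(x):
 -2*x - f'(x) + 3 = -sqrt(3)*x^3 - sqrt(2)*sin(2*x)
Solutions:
 f(x) = C1 + sqrt(3)*x^4/4 - x^2 + 3*x - sqrt(2)*cos(2*x)/2


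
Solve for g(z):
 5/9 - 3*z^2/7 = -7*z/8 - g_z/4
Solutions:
 g(z) = C1 + 4*z^3/7 - 7*z^2/4 - 20*z/9


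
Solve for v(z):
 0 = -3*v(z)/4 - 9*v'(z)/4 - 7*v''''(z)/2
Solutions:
 v(z) = (C1/sqrt(exp(sqrt(2)*7^(2/3)*z*sqrt(-(sqrt(2977) + 81)^(1/3) - 8*7^(1/3)/(sqrt(2977) + 81)^(1/3) + 18*sqrt(2)/sqrt(8*7^(1/3)/(sqrt(2977) + 81)^(1/3) + (sqrt(2977) + 81)^(1/3)))/14)) + C2*sqrt(exp(sqrt(2)*7^(2/3)*z*sqrt(-(sqrt(2977) + 81)^(1/3) - 8*7^(1/3)/(sqrt(2977) + 81)^(1/3) + 18*sqrt(2)/sqrt(8*7^(1/3)/(sqrt(2977) + 81)^(1/3) + (sqrt(2977) + 81)^(1/3)))/14)))*exp(-sqrt(2)*7^(2/3)*z*sqrt(8*7^(1/3)/(sqrt(2977) + 81)^(1/3) + (sqrt(2977) + 81)^(1/3))/28) + (C3*sin(sqrt(2)*7^(2/3)*z*sqrt(8*7^(1/3)/(sqrt(2977) + 81)^(1/3) + (sqrt(2977) + 81)^(1/3) + 18*sqrt(2)/sqrt(8*7^(1/3)/(sqrt(2977) + 81)^(1/3) + (sqrt(2977) + 81)^(1/3)))/28) + C4*cos(sqrt(2)*7^(2/3)*z*sqrt(8*7^(1/3)/(sqrt(2977) + 81)^(1/3) + (sqrt(2977) + 81)^(1/3) + 18*sqrt(2)/sqrt(8*7^(1/3)/(sqrt(2977) + 81)^(1/3) + (sqrt(2977) + 81)^(1/3)))/28))*exp(sqrt(2)*7^(2/3)*z*sqrt(8*7^(1/3)/(sqrt(2977) + 81)^(1/3) + (sqrt(2977) + 81)^(1/3))/28)


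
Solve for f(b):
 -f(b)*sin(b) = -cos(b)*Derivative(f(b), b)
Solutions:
 f(b) = C1/cos(b)


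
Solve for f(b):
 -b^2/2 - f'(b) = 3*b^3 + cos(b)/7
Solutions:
 f(b) = C1 - 3*b^4/4 - b^3/6 - sin(b)/7


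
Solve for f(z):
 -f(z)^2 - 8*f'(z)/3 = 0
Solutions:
 f(z) = 8/(C1 + 3*z)


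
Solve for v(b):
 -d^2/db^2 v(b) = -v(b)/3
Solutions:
 v(b) = C1*exp(-sqrt(3)*b/3) + C2*exp(sqrt(3)*b/3)


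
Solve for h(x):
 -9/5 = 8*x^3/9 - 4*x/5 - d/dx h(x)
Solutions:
 h(x) = C1 + 2*x^4/9 - 2*x^2/5 + 9*x/5


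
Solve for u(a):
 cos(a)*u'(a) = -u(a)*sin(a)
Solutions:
 u(a) = C1*cos(a)


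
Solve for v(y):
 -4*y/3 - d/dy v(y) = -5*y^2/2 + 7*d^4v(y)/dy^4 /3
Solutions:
 v(y) = C1 + C4*exp(-3^(1/3)*7^(2/3)*y/7) + 5*y^3/6 - 2*y^2/3 + (C2*sin(3^(5/6)*7^(2/3)*y/14) + C3*cos(3^(5/6)*7^(2/3)*y/14))*exp(3^(1/3)*7^(2/3)*y/14)


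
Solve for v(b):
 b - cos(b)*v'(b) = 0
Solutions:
 v(b) = C1 + Integral(b/cos(b), b)


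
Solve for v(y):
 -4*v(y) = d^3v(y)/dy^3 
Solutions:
 v(y) = C3*exp(-2^(2/3)*y) + (C1*sin(2^(2/3)*sqrt(3)*y/2) + C2*cos(2^(2/3)*sqrt(3)*y/2))*exp(2^(2/3)*y/2)


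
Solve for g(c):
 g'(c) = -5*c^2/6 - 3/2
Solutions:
 g(c) = C1 - 5*c^3/18 - 3*c/2


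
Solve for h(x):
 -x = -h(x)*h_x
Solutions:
 h(x) = -sqrt(C1 + x^2)
 h(x) = sqrt(C1 + x^2)


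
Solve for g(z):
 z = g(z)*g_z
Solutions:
 g(z) = -sqrt(C1 + z^2)
 g(z) = sqrt(C1 + z^2)


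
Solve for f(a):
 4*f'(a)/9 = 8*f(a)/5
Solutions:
 f(a) = C1*exp(18*a/5)


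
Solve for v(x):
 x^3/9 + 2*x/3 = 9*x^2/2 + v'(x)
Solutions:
 v(x) = C1 + x^4/36 - 3*x^3/2 + x^2/3


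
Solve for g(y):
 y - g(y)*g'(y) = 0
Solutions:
 g(y) = -sqrt(C1 + y^2)
 g(y) = sqrt(C1 + y^2)


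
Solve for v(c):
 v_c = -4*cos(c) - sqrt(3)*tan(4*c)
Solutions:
 v(c) = C1 + sqrt(3)*log(cos(4*c))/4 - 4*sin(c)


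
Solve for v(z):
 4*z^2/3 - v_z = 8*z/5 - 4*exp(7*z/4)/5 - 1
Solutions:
 v(z) = C1 + 4*z^3/9 - 4*z^2/5 + z + 16*exp(7*z/4)/35


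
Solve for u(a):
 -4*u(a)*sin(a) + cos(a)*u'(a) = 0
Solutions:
 u(a) = C1/cos(a)^4


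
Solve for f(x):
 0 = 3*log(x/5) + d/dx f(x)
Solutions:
 f(x) = C1 - 3*x*log(x) + 3*x + x*log(125)


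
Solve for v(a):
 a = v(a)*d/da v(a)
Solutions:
 v(a) = -sqrt(C1 + a^2)
 v(a) = sqrt(C1 + a^2)


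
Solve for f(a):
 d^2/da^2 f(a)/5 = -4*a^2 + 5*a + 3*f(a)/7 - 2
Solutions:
 f(a) = C1*exp(-sqrt(105)*a/7) + C2*exp(sqrt(105)*a/7) + 28*a^2/3 - 35*a/3 + 602/45


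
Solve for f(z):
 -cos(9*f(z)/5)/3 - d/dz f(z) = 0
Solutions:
 z/3 - 5*log(sin(9*f(z)/5) - 1)/18 + 5*log(sin(9*f(z)/5) + 1)/18 = C1


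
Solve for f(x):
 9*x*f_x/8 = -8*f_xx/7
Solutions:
 f(x) = C1 + C2*erf(3*sqrt(14)*x/16)


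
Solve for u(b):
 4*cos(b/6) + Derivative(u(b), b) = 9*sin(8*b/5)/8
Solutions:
 u(b) = C1 - 24*sin(b/6) - 45*cos(8*b/5)/64


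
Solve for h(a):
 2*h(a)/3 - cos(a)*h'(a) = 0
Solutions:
 h(a) = C1*(sin(a) + 1)^(1/3)/(sin(a) - 1)^(1/3)


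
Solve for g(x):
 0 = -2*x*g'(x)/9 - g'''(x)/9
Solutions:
 g(x) = C1 + Integral(C2*airyai(-2^(1/3)*x) + C3*airybi(-2^(1/3)*x), x)


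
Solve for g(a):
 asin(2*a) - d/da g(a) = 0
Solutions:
 g(a) = C1 + a*asin(2*a) + sqrt(1 - 4*a^2)/2


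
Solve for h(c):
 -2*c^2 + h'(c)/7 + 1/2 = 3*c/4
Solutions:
 h(c) = C1 + 14*c^3/3 + 21*c^2/8 - 7*c/2


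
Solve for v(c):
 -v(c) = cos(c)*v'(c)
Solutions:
 v(c) = C1*sqrt(sin(c) - 1)/sqrt(sin(c) + 1)


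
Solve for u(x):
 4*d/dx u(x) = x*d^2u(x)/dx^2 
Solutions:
 u(x) = C1 + C2*x^5


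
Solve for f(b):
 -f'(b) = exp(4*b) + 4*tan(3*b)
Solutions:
 f(b) = C1 - exp(4*b)/4 + 4*log(cos(3*b))/3


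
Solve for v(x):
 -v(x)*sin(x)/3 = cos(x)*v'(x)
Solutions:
 v(x) = C1*cos(x)^(1/3)


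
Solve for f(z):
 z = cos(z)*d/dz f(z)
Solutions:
 f(z) = C1 + Integral(z/cos(z), z)


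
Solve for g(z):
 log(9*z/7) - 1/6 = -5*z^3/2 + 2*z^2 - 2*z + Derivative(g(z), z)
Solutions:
 g(z) = C1 + 5*z^4/8 - 2*z^3/3 + z^2 + z*log(z) - 7*z/6 + z*log(9/7)


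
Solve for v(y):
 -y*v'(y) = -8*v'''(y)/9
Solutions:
 v(y) = C1 + Integral(C2*airyai(3^(2/3)*y/2) + C3*airybi(3^(2/3)*y/2), y)


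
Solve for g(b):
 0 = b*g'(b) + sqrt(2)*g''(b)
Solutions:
 g(b) = C1 + C2*erf(2^(1/4)*b/2)


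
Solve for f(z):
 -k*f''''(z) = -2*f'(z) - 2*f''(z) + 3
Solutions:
 f(z) = C1 + C2*exp(z*(3^(1/3)*(sqrt(3)*sqrt((27 - 8/k)/k^2) - 9/k)^(1/3)/6 - 3^(5/6)*I*(sqrt(3)*sqrt((27 - 8/k)/k^2) - 9/k)^(1/3)/6 - 4/(k*(-3^(1/3) + 3^(5/6)*I)*(sqrt(3)*sqrt((27 - 8/k)/k^2) - 9/k)^(1/3)))) + C3*exp(z*(3^(1/3)*(sqrt(3)*sqrt((27 - 8/k)/k^2) - 9/k)^(1/3)/6 + 3^(5/6)*I*(sqrt(3)*sqrt((27 - 8/k)/k^2) - 9/k)^(1/3)/6 + 4/(k*(3^(1/3) + 3^(5/6)*I)*(sqrt(3)*sqrt((27 - 8/k)/k^2) - 9/k)^(1/3)))) + C4*exp(-3^(1/3)*z*((sqrt(3)*sqrt((27 - 8/k)/k^2) - 9/k)^(1/3) + 2*3^(1/3)/(k*(sqrt(3)*sqrt((27 - 8/k)/k^2) - 9/k)^(1/3)))/3) + 3*z/2


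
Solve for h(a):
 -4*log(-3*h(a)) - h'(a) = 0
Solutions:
 Integral(1/(log(-_y) + log(3)), (_y, h(a)))/4 = C1 - a


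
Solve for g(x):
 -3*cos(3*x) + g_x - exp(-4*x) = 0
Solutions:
 g(x) = C1 + sin(3*x) - exp(-4*x)/4


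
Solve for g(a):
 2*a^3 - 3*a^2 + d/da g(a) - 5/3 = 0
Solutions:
 g(a) = C1 - a^4/2 + a^3 + 5*a/3


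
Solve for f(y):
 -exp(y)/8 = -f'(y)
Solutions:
 f(y) = C1 + exp(y)/8


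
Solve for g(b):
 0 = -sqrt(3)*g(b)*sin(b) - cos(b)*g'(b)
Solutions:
 g(b) = C1*cos(b)^(sqrt(3))


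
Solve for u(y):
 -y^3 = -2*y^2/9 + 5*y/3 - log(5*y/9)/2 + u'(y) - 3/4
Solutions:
 u(y) = C1 - y^4/4 + 2*y^3/27 - 5*y^2/6 + y*log(y)/2 + y*log(sqrt(5)/3) + y/4


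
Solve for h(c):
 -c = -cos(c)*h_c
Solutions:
 h(c) = C1 + Integral(c/cos(c), c)


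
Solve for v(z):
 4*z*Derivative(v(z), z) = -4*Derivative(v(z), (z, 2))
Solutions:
 v(z) = C1 + C2*erf(sqrt(2)*z/2)


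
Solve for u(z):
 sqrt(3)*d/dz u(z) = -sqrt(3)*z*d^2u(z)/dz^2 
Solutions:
 u(z) = C1 + C2*log(z)


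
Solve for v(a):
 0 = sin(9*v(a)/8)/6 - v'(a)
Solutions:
 -a/6 + 4*log(cos(9*v(a)/8) - 1)/9 - 4*log(cos(9*v(a)/8) + 1)/9 = C1


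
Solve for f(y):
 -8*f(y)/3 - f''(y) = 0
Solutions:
 f(y) = C1*sin(2*sqrt(6)*y/3) + C2*cos(2*sqrt(6)*y/3)


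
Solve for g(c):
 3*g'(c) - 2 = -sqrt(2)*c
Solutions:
 g(c) = C1 - sqrt(2)*c^2/6 + 2*c/3


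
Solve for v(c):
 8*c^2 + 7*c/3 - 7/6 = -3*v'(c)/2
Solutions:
 v(c) = C1 - 16*c^3/9 - 7*c^2/9 + 7*c/9


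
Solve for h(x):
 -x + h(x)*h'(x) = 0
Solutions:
 h(x) = -sqrt(C1 + x^2)
 h(x) = sqrt(C1 + x^2)


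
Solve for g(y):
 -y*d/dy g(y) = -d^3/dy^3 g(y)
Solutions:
 g(y) = C1 + Integral(C2*airyai(y) + C3*airybi(y), y)


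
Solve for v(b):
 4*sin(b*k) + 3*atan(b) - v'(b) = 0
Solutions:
 v(b) = C1 + 3*b*atan(b) + 4*Piecewise((-cos(b*k)/k, Ne(k, 0)), (0, True)) - 3*log(b^2 + 1)/2


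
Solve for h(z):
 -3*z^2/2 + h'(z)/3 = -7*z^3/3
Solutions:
 h(z) = C1 - 7*z^4/4 + 3*z^3/2


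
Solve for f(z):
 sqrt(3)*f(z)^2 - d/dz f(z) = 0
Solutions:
 f(z) = -1/(C1 + sqrt(3)*z)


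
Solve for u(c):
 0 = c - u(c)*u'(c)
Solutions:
 u(c) = -sqrt(C1 + c^2)
 u(c) = sqrt(C1 + c^2)


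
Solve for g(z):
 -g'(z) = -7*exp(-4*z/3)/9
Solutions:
 g(z) = C1 - 7*exp(-4*z/3)/12


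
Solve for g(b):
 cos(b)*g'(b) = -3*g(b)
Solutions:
 g(b) = C1*(sin(b) - 1)^(3/2)/(sin(b) + 1)^(3/2)


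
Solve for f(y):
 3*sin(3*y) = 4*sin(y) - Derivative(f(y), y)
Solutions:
 f(y) = C1 - 4*cos(y) + cos(3*y)


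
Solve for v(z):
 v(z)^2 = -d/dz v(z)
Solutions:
 v(z) = 1/(C1 + z)


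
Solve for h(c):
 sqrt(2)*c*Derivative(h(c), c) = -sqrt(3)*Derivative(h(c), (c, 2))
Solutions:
 h(c) = C1 + C2*erf(6^(3/4)*c/6)


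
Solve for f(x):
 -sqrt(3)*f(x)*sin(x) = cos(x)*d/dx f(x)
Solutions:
 f(x) = C1*cos(x)^(sqrt(3))


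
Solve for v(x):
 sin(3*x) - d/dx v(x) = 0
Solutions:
 v(x) = C1 - cos(3*x)/3


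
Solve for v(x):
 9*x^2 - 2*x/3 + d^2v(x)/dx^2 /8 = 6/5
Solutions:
 v(x) = C1 + C2*x - 6*x^4 + 8*x^3/9 + 24*x^2/5


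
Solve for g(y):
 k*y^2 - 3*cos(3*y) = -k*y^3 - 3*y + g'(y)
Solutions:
 g(y) = C1 + k*y^4/4 + k*y^3/3 + 3*y^2/2 - sin(3*y)


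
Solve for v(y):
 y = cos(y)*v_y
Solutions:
 v(y) = C1 + Integral(y/cos(y), y)


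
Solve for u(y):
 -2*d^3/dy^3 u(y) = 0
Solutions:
 u(y) = C1 + C2*y + C3*y^2


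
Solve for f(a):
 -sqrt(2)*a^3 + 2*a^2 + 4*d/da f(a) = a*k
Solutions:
 f(a) = C1 + sqrt(2)*a^4/16 - a^3/6 + a^2*k/8


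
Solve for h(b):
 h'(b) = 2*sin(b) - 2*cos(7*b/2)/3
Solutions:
 h(b) = C1 - 4*sin(7*b/2)/21 - 2*cos(b)


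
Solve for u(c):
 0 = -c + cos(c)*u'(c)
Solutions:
 u(c) = C1 + Integral(c/cos(c), c)


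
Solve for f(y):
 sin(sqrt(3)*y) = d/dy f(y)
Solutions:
 f(y) = C1 - sqrt(3)*cos(sqrt(3)*y)/3


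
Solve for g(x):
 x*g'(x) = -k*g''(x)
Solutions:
 g(x) = C1 + C2*sqrt(k)*erf(sqrt(2)*x*sqrt(1/k)/2)


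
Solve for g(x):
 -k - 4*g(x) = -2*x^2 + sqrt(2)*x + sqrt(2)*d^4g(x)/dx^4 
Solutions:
 g(x) = -k/4 + x^2/2 - sqrt(2)*x/4 + (C1*sin(2^(7/8)*x/2) + C2*cos(2^(7/8)*x/2))*exp(-2^(7/8)*x/2) + (C3*sin(2^(7/8)*x/2) + C4*cos(2^(7/8)*x/2))*exp(2^(7/8)*x/2)


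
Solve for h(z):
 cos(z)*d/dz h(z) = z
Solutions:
 h(z) = C1 + Integral(z/cos(z), z)


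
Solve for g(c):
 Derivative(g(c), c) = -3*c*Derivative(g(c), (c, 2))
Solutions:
 g(c) = C1 + C2*c^(2/3)


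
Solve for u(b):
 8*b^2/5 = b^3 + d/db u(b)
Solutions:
 u(b) = C1 - b^4/4 + 8*b^3/15


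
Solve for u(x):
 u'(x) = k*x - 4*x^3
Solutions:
 u(x) = C1 + k*x^2/2 - x^4


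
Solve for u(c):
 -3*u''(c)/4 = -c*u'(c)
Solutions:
 u(c) = C1 + C2*erfi(sqrt(6)*c/3)


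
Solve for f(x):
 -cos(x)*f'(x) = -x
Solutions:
 f(x) = C1 + Integral(x/cos(x), x)


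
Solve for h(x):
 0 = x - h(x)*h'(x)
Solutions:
 h(x) = -sqrt(C1 + x^2)
 h(x) = sqrt(C1 + x^2)


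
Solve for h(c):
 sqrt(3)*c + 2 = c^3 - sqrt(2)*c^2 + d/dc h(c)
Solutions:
 h(c) = C1 - c^4/4 + sqrt(2)*c^3/3 + sqrt(3)*c^2/2 + 2*c


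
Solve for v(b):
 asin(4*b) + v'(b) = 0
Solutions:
 v(b) = C1 - b*asin(4*b) - sqrt(1 - 16*b^2)/4


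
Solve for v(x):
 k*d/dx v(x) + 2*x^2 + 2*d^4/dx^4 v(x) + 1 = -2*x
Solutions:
 v(x) = C1 + C2*exp(2^(2/3)*x*(-k)^(1/3)/2) + C3*exp(2^(2/3)*x*(-k)^(1/3)*(-1 + sqrt(3)*I)/4) + C4*exp(-2^(2/3)*x*(-k)^(1/3)*(1 + sqrt(3)*I)/4) - 2*x^3/(3*k) - x^2/k - x/k


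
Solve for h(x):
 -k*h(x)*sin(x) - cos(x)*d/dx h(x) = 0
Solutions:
 h(x) = C1*exp(k*log(cos(x)))


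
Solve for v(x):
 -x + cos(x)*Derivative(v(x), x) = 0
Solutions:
 v(x) = C1 + Integral(x/cos(x), x)


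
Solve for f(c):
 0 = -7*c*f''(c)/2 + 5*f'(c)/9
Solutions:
 f(c) = C1 + C2*c^(73/63)


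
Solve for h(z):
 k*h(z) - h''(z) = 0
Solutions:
 h(z) = C1*exp(-sqrt(k)*z) + C2*exp(sqrt(k)*z)


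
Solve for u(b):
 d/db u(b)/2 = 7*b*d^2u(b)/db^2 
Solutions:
 u(b) = C1 + C2*b^(15/14)


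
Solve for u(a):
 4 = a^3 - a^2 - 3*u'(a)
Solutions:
 u(a) = C1 + a^4/12 - a^3/9 - 4*a/3


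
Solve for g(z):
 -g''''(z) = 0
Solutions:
 g(z) = C1 + C2*z + C3*z^2 + C4*z^3


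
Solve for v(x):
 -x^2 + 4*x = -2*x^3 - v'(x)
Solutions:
 v(x) = C1 - x^4/2 + x^3/3 - 2*x^2


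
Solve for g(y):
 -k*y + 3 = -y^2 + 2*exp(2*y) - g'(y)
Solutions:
 g(y) = C1 + k*y^2/2 - y^3/3 - 3*y + exp(2*y)


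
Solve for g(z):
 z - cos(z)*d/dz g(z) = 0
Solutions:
 g(z) = C1 + Integral(z/cos(z), z)


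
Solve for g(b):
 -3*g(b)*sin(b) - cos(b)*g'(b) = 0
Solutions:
 g(b) = C1*cos(b)^3


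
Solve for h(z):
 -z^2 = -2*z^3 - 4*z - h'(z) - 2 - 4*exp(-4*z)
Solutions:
 h(z) = C1 - z^4/2 + z^3/3 - 2*z^2 - 2*z + exp(-4*z)


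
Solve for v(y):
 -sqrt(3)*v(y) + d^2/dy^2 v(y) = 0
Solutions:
 v(y) = C1*exp(-3^(1/4)*y) + C2*exp(3^(1/4)*y)


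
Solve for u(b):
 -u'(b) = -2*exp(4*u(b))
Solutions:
 u(b) = log(-(-1/(C1 + 8*b))^(1/4))
 u(b) = log(-1/(C1 + 8*b))/4
 u(b) = log(-I*(-1/(C1 + 8*b))^(1/4))
 u(b) = log(I*(-1/(C1 + 8*b))^(1/4))


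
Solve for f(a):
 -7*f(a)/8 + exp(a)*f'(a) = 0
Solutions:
 f(a) = C1*exp(-7*exp(-a)/8)


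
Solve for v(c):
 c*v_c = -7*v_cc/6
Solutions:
 v(c) = C1 + C2*erf(sqrt(21)*c/7)


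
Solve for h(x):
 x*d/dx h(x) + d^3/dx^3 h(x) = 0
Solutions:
 h(x) = C1 + Integral(C2*airyai(-x) + C3*airybi(-x), x)


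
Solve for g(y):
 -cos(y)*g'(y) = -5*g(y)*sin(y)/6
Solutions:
 g(y) = C1/cos(y)^(5/6)


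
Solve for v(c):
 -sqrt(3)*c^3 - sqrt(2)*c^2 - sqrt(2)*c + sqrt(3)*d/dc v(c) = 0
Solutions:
 v(c) = C1 + c^4/4 + sqrt(6)*c^3/9 + sqrt(6)*c^2/6


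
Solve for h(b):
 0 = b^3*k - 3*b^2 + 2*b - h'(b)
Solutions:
 h(b) = C1 + b^4*k/4 - b^3 + b^2


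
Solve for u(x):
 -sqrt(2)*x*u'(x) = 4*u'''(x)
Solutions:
 u(x) = C1 + Integral(C2*airyai(-sqrt(2)*x/2) + C3*airybi(-sqrt(2)*x/2), x)


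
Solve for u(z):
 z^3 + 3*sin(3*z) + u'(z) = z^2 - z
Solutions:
 u(z) = C1 - z^4/4 + z^3/3 - z^2/2 + cos(3*z)


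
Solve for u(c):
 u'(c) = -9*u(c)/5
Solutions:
 u(c) = C1*exp(-9*c/5)


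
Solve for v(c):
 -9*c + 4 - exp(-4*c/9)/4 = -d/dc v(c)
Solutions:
 v(c) = C1 + 9*c^2/2 - 4*c - 9*exp(-4*c/9)/16


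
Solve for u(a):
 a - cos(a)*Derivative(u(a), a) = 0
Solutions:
 u(a) = C1 + Integral(a/cos(a), a)


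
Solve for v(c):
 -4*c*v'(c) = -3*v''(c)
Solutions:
 v(c) = C1 + C2*erfi(sqrt(6)*c/3)


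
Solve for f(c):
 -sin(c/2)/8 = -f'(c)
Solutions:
 f(c) = C1 - cos(c/2)/4


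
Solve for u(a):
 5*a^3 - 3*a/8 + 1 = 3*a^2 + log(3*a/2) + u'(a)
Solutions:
 u(a) = C1 + 5*a^4/4 - a^3 - 3*a^2/16 - a*log(a) + a*log(2/3) + 2*a


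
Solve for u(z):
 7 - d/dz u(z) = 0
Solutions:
 u(z) = C1 + 7*z


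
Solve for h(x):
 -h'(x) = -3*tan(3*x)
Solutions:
 h(x) = C1 - log(cos(3*x))


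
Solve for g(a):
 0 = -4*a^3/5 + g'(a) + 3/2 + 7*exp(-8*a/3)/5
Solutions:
 g(a) = C1 + a^4/5 - 3*a/2 + 21*exp(-8*a/3)/40


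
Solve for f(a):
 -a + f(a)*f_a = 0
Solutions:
 f(a) = -sqrt(C1 + a^2)
 f(a) = sqrt(C1 + a^2)


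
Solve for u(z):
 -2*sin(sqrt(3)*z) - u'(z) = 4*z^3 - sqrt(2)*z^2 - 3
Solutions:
 u(z) = C1 - z^4 + sqrt(2)*z^3/3 + 3*z + 2*sqrt(3)*cos(sqrt(3)*z)/3


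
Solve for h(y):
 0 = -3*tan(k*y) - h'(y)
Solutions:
 h(y) = C1 - 3*Piecewise((-log(cos(k*y))/k, Ne(k, 0)), (0, True))


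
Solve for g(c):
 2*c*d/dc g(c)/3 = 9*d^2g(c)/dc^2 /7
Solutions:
 g(c) = C1 + C2*erfi(sqrt(21)*c/9)


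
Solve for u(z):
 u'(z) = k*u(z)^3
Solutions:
 u(z) = -sqrt(2)*sqrt(-1/(C1 + k*z))/2
 u(z) = sqrt(2)*sqrt(-1/(C1 + k*z))/2


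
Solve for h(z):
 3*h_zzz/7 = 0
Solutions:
 h(z) = C1 + C2*z + C3*z^2


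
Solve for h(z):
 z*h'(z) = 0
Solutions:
 h(z) = C1


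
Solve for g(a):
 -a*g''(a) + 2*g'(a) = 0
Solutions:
 g(a) = C1 + C2*a^3


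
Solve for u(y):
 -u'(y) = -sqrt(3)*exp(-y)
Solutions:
 u(y) = C1 - sqrt(3)*exp(-y)


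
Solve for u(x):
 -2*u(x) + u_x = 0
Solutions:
 u(x) = C1*exp(2*x)


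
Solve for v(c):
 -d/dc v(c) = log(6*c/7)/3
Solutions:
 v(c) = C1 - c*log(c)/3 - c*log(6)/3 + c/3 + c*log(7)/3


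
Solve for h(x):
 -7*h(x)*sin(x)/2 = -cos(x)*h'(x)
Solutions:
 h(x) = C1/cos(x)^(7/2)


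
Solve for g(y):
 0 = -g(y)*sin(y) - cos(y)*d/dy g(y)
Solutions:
 g(y) = C1*cos(y)


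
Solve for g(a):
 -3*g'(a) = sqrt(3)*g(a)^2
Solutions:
 g(a) = 3/(C1 + sqrt(3)*a)


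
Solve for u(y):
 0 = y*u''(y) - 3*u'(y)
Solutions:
 u(y) = C1 + C2*y^4


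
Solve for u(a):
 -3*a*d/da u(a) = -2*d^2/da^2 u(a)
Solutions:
 u(a) = C1 + C2*erfi(sqrt(3)*a/2)


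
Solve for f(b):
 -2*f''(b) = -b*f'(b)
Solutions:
 f(b) = C1 + C2*erfi(b/2)


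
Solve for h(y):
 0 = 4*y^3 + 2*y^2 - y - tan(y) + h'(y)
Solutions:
 h(y) = C1 - y^4 - 2*y^3/3 + y^2/2 - log(cos(y))


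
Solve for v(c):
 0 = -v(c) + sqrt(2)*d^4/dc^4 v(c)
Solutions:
 v(c) = C1*exp(-2^(7/8)*c/2) + C2*exp(2^(7/8)*c/2) + C3*sin(2^(7/8)*c/2) + C4*cos(2^(7/8)*c/2)


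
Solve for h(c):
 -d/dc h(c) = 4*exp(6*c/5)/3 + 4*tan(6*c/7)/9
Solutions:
 h(c) = C1 - 10*exp(6*c/5)/9 + 14*log(cos(6*c/7))/27


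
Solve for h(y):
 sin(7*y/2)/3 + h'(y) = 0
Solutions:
 h(y) = C1 + 2*cos(7*y/2)/21


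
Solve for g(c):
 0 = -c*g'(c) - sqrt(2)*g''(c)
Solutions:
 g(c) = C1 + C2*erf(2^(1/4)*c/2)


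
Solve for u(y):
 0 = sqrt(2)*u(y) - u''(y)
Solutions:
 u(y) = C1*exp(-2^(1/4)*y) + C2*exp(2^(1/4)*y)


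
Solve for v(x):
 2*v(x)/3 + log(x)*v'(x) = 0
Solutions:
 v(x) = C1*exp(-2*li(x)/3)


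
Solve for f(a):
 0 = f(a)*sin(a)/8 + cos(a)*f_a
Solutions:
 f(a) = C1*cos(a)^(1/8)


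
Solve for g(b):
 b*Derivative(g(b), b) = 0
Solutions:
 g(b) = C1


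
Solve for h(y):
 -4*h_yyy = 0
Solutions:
 h(y) = C1 + C2*y + C3*y^2


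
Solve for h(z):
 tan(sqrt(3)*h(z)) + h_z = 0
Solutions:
 h(z) = sqrt(3)*(pi - asin(C1*exp(-sqrt(3)*z)))/3
 h(z) = sqrt(3)*asin(C1*exp(-sqrt(3)*z))/3


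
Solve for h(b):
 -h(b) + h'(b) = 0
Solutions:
 h(b) = C1*exp(b)


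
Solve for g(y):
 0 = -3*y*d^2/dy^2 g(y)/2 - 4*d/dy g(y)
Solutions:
 g(y) = C1 + C2/y^(5/3)


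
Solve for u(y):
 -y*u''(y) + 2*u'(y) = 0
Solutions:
 u(y) = C1 + C2*y^3


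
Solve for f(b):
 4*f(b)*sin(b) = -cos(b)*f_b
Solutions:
 f(b) = C1*cos(b)^4


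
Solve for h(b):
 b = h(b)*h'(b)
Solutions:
 h(b) = -sqrt(C1 + b^2)
 h(b) = sqrt(C1 + b^2)


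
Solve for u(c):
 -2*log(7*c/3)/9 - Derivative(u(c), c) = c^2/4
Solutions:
 u(c) = C1 - c^3/12 - 2*c*log(c)/9 - 2*c*log(7)/9 + 2*c/9 + 2*c*log(3)/9


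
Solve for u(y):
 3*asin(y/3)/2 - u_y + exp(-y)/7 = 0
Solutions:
 u(y) = C1 + 3*y*asin(y/3)/2 + 3*sqrt(9 - y^2)/2 - exp(-y)/7


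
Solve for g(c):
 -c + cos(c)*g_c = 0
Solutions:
 g(c) = C1 + Integral(c/cos(c), c)


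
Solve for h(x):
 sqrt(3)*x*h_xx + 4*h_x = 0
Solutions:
 h(x) = C1 + C2*x^(1 - 4*sqrt(3)/3)


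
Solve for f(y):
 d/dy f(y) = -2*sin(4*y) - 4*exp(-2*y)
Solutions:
 f(y) = C1 + cos(4*y)/2 + 2*exp(-2*y)


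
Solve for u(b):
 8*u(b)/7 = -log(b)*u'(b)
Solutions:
 u(b) = C1*exp(-8*li(b)/7)


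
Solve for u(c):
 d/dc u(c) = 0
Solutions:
 u(c) = C1


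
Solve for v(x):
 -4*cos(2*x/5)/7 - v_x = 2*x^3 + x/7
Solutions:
 v(x) = C1 - x^4/2 - x^2/14 - 10*sin(2*x/5)/7


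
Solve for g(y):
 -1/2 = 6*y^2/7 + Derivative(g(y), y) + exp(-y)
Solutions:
 g(y) = C1 - 2*y^3/7 - y/2 + exp(-y)


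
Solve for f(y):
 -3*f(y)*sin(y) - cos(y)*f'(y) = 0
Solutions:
 f(y) = C1*cos(y)^3


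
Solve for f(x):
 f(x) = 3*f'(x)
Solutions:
 f(x) = C1*exp(x/3)


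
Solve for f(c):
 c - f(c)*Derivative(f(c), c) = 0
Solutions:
 f(c) = -sqrt(C1 + c^2)
 f(c) = sqrt(C1 + c^2)


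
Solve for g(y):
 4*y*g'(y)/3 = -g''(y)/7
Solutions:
 g(y) = C1 + C2*erf(sqrt(42)*y/3)


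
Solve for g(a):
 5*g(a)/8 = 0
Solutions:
 g(a) = 0


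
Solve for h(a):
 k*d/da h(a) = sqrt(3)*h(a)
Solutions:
 h(a) = C1*exp(sqrt(3)*a/k)


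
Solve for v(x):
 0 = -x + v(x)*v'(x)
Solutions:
 v(x) = -sqrt(C1 + x^2)
 v(x) = sqrt(C1 + x^2)


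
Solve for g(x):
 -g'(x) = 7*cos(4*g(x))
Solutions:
 g(x) = -asin((C1 + exp(56*x))/(C1 - exp(56*x)))/4 + pi/4
 g(x) = asin((C1 + exp(56*x))/(C1 - exp(56*x)))/4


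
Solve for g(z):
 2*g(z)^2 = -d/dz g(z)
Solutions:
 g(z) = 1/(C1 + 2*z)


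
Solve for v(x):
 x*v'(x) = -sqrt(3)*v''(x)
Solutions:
 v(x) = C1 + C2*erf(sqrt(2)*3^(3/4)*x/6)


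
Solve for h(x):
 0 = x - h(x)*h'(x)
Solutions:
 h(x) = -sqrt(C1 + x^2)
 h(x) = sqrt(C1 + x^2)


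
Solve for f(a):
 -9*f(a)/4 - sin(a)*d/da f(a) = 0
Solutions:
 f(a) = C1*(cos(a) + 1)^(9/8)/(cos(a) - 1)^(9/8)


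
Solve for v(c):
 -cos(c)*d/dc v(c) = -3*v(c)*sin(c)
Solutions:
 v(c) = C1/cos(c)^3


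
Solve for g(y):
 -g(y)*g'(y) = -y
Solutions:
 g(y) = -sqrt(C1 + y^2)
 g(y) = sqrt(C1 + y^2)


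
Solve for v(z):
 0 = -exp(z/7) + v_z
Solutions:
 v(z) = C1 + 7*exp(z/7)


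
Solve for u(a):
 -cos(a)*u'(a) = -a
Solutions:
 u(a) = C1 + Integral(a/cos(a), a)


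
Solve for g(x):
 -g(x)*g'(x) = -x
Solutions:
 g(x) = -sqrt(C1 + x^2)
 g(x) = sqrt(C1 + x^2)


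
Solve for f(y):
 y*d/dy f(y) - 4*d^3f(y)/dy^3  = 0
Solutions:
 f(y) = C1 + Integral(C2*airyai(2^(1/3)*y/2) + C3*airybi(2^(1/3)*y/2), y)


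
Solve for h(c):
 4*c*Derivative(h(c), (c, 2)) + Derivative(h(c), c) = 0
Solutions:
 h(c) = C1 + C2*c^(3/4)


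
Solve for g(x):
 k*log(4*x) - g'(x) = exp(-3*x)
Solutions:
 g(x) = C1 + k*x*log(x) + k*x*(-1 + 2*log(2)) + exp(-3*x)/3


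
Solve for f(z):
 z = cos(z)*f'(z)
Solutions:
 f(z) = C1 + Integral(z/cos(z), z)


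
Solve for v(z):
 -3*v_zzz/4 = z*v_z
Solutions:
 v(z) = C1 + Integral(C2*airyai(-6^(2/3)*z/3) + C3*airybi(-6^(2/3)*z/3), z)


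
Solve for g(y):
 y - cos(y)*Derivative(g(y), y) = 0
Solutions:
 g(y) = C1 + Integral(y/cos(y), y)


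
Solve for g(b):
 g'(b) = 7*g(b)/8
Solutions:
 g(b) = C1*exp(7*b/8)


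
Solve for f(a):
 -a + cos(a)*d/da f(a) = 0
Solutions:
 f(a) = C1 + Integral(a/cos(a), a)


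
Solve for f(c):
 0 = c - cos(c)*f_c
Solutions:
 f(c) = C1 + Integral(c/cos(c), c)


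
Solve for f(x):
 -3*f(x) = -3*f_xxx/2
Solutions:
 f(x) = C3*exp(2^(1/3)*x) + (C1*sin(2^(1/3)*sqrt(3)*x/2) + C2*cos(2^(1/3)*sqrt(3)*x/2))*exp(-2^(1/3)*x/2)


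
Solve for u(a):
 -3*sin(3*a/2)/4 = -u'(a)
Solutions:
 u(a) = C1 - cos(3*a/2)/2


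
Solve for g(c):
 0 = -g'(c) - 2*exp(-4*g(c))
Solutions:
 g(c) = log(-I*(C1 - 8*c)^(1/4))
 g(c) = log(I*(C1 - 8*c)^(1/4))
 g(c) = log(-(C1 - 8*c)^(1/4))
 g(c) = log(C1 - 8*c)/4


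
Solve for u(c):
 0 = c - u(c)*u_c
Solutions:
 u(c) = -sqrt(C1 + c^2)
 u(c) = sqrt(C1 + c^2)


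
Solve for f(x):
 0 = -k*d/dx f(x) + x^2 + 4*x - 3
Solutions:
 f(x) = C1 + x^3/(3*k) + 2*x^2/k - 3*x/k


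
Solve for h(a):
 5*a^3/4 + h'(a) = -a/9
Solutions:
 h(a) = C1 - 5*a^4/16 - a^2/18


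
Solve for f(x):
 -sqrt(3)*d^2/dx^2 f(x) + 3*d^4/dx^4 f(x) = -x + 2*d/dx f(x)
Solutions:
 f(x) = C1 + C2*exp(-x*(sqrt(3)/(sqrt(3)*sqrt(27 - sqrt(3)) + 9)^(1/3) + (sqrt(3)*sqrt(27 - sqrt(3)) + 9)^(1/3))/6)*sin(x*(-sqrt(3)*(sqrt(3)*sqrt(27 - sqrt(3)) + 9)^(1/3) + 3/(sqrt(3)*sqrt(27 - sqrt(3)) + 9)^(1/3))/6) + C3*exp(-x*(sqrt(3)/(sqrt(3)*sqrt(27 - sqrt(3)) + 9)^(1/3) + (sqrt(3)*sqrt(27 - sqrt(3)) + 9)^(1/3))/6)*cos(x*(-sqrt(3)*(sqrt(3)*sqrt(27 - sqrt(3)) + 9)^(1/3) + 3/(sqrt(3)*sqrt(27 - sqrt(3)) + 9)^(1/3))/6) + C4*exp(x*(sqrt(3)/(sqrt(3)*sqrt(27 - sqrt(3)) + 9)^(1/3) + (sqrt(3)*sqrt(27 - sqrt(3)) + 9)^(1/3))/3) + x^2/4 - sqrt(3)*x/4


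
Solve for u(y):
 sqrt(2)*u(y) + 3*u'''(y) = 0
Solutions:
 u(y) = C3*exp(-2^(1/6)*3^(2/3)*y/3) + (C1*sin(6^(1/6)*y/2) + C2*cos(6^(1/6)*y/2))*exp(2^(1/6)*3^(2/3)*y/6)


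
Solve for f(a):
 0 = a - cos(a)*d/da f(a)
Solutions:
 f(a) = C1 + Integral(a/cos(a), a)


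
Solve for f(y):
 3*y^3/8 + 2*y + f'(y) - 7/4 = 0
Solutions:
 f(y) = C1 - 3*y^4/32 - y^2 + 7*y/4


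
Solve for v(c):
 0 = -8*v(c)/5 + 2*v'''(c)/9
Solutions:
 v(c) = C3*exp(30^(2/3)*c/5) + (C1*sin(3*10^(2/3)*3^(1/6)*c/10) + C2*cos(3*10^(2/3)*3^(1/6)*c/10))*exp(-30^(2/3)*c/10)


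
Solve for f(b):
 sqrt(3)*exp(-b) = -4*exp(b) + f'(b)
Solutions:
 f(b) = C1 + 4*exp(b) - sqrt(3)*exp(-b)


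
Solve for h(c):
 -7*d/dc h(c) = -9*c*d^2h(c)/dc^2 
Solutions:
 h(c) = C1 + C2*c^(16/9)


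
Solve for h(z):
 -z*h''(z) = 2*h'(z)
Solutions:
 h(z) = C1 + C2/z


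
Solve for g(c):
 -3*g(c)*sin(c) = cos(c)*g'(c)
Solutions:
 g(c) = C1*cos(c)^3


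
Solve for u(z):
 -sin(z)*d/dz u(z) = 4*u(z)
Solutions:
 u(z) = C1*(cos(z)^2 + 2*cos(z) + 1)/(cos(z)^2 - 2*cos(z) + 1)


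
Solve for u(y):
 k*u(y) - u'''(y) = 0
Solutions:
 u(y) = C1*exp(k^(1/3)*y) + C2*exp(k^(1/3)*y*(-1 + sqrt(3)*I)/2) + C3*exp(-k^(1/3)*y*(1 + sqrt(3)*I)/2)


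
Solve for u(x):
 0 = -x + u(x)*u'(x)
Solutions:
 u(x) = -sqrt(C1 + x^2)
 u(x) = sqrt(C1 + x^2)


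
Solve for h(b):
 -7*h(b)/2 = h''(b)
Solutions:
 h(b) = C1*sin(sqrt(14)*b/2) + C2*cos(sqrt(14)*b/2)


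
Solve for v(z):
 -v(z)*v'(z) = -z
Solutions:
 v(z) = -sqrt(C1 + z^2)
 v(z) = sqrt(C1 + z^2)


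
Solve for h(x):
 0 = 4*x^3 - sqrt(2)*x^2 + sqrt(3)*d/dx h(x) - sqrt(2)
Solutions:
 h(x) = C1 - sqrt(3)*x^4/3 + sqrt(6)*x^3/9 + sqrt(6)*x/3


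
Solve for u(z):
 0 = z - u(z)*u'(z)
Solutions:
 u(z) = -sqrt(C1 + z^2)
 u(z) = sqrt(C1 + z^2)


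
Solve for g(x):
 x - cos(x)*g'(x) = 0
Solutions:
 g(x) = C1 + Integral(x/cos(x), x)


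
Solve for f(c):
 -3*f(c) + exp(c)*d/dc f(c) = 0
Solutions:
 f(c) = C1*exp(-3*exp(-c))


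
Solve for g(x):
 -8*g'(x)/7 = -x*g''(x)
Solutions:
 g(x) = C1 + C2*x^(15/7)


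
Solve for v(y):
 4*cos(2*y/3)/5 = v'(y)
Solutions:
 v(y) = C1 + 6*sin(2*y/3)/5


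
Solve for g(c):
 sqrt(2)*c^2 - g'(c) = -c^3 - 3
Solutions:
 g(c) = C1 + c^4/4 + sqrt(2)*c^3/3 + 3*c


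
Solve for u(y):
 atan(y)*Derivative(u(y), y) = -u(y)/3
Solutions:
 u(y) = C1*exp(-Integral(1/atan(y), y)/3)


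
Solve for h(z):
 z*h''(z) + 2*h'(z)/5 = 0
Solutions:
 h(z) = C1 + C2*z^(3/5)


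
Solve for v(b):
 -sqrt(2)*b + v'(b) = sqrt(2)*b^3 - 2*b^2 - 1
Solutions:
 v(b) = C1 + sqrt(2)*b^4/4 - 2*b^3/3 + sqrt(2)*b^2/2 - b


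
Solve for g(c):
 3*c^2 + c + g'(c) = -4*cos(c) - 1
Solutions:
 g(c) = C1 - c^3 - c^2/2 - c - 4*sin(c)
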